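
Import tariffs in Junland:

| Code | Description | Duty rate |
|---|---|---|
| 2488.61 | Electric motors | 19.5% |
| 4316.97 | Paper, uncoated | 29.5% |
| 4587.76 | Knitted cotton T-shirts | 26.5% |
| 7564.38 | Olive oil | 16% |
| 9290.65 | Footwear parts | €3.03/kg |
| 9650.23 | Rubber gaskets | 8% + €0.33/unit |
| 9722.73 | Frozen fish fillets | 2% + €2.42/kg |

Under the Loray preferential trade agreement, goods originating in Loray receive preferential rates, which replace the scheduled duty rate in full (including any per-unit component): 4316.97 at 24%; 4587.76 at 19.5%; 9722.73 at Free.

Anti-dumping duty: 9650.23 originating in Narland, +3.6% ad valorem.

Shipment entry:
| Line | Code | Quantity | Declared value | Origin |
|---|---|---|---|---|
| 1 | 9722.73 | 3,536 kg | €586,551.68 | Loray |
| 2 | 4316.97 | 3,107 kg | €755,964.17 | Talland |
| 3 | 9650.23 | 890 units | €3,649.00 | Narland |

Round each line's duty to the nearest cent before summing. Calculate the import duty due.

Line 1 (9722.73, Loray, 3,536 kg, €586,551.68):
Base rate for 9722.73 is 2% + €2.42/kg.
Origin Loray qualifies under the Junland–Loray agreement and 9722.73 is covered: preferential rate Free applies instead.
Duty = €586,551.68 × 0% = €0.00.
Line 2 (4316.97, Talland, 3,107 kg, €755,964.17):
Base rate for 4316.97 is 29.5%.
4316.97 has an FTA preferential rate, but origin Talland is not Loray; base rate stands.
Duty = €755,964.17 × 29.5% = €223,009.43.
Line 3 (9650.23, Narland, 890 units, €3,649.00):
Base rate for 9650.23 is 8% + €0.33/unit.
Additional duty on 9650.23 from Narland: +3.6%. Applied ad valorem rate: 8% + 3.6% = 11.6%.
Duty = €3,649.00 × 11.6% + 890 × €0.33 = €716.98.
Total = €0.00 + €223,009.43 + €716.98 = €223,726.41.

€223,726.41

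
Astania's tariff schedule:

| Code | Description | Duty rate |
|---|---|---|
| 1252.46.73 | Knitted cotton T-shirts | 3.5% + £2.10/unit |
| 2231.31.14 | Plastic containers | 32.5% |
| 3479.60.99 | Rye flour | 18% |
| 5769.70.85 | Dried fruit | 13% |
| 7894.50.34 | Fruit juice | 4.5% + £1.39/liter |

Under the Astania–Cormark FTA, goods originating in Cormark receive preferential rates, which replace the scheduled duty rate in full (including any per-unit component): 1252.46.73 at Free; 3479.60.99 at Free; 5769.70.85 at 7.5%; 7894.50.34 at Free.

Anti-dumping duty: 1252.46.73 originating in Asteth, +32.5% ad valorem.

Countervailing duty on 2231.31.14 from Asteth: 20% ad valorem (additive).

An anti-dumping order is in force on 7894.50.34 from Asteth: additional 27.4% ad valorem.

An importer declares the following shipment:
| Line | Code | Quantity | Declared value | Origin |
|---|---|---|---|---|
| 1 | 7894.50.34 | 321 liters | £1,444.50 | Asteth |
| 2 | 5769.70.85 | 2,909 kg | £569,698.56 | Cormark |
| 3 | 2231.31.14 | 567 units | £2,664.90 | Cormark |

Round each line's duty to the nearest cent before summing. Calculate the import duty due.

Line 1 (7894.50.34, Asteth, 321 liters, £1,444.50):
Base rate for 7894.50.34 is 4.5% + £1.39/liter.
7894.50.34 has an FTA preferential rate, but origin Asteth is not Cormark; base rate stands.
Additional duty on 7894.50.34 from Asteth: +27.4%. Applied ad valorem rate: 4.5% + 27.4% = 31.9%.
Duty = £1,444.50 × 31.9% + 321 × £1.39 = £906.99.
Line 2 (5769.70.85, Cormark, 2,909 kg, £569,698.56):
Base rate for 5769.70.85 is 13%.
Origin Cormark qualifies under the Astania–Cormark agreement and 5769.70.85 is covered: preferential rate 7.5% applies instead.
Duty = £569,698.56 × 7.5% = £42,727.39.
Line 3 (2231.31.14, Cormark, 567 units, £2,664.90):
Base rate for 2231.31.14 is 32.5%.
Origin Cormark is the FTA partner but 2231.31.14 is not on the preference list; base rate stands.
The additional-duty order on 2231.31.14 targets Asteth, not Cormark; it does not apply.
Duty = £2,664.90 × 32.5% = £866.09.
Total = £906.99 + £42,727.39 + £866.09 = £44,500.47.

£44,500.47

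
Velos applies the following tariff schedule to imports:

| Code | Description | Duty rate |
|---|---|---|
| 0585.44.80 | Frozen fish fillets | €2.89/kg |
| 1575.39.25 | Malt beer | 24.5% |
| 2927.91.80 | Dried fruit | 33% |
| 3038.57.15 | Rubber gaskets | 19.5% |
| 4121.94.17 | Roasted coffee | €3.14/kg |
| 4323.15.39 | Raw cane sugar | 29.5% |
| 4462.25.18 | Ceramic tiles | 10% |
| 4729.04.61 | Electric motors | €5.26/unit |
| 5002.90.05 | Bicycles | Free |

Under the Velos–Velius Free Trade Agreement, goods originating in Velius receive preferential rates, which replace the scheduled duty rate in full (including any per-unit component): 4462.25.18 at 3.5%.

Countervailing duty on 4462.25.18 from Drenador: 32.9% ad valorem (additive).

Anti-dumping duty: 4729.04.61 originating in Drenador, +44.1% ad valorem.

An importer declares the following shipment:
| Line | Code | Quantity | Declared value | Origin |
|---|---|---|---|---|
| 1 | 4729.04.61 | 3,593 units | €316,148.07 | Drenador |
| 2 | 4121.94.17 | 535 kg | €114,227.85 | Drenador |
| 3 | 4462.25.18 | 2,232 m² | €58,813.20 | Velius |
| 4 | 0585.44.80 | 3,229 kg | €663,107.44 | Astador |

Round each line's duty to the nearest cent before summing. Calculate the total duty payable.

€171,390.65

Line 1 (4729.04.61, Drenador, 3,593 units, €316,148.07):
Base rate for 4729.04.61 is €5.26/unit.
Additional duty on 4729.04.61 from Drenador: +44.1% ad valorem. Applied ad valorem rate = 44.1%.
Duty = €316,148.07 × 44.1% + 3,593 × €5.26 = €158,320.48.
Line 2 (4121.94.17, Drenador, 535 kg, €114,227.85):
Base rate for 4121.94.17 is €3.14/kg.
Duty = 535 × €3.14 = €1,679.90.
Line 3 (4462.25.18, Velius, 2,232 m², €58,813.20):
Base rate for 4462.25.18 is 10%.
Origin Velius qualifies under the Velos–Velius agreement and 4462.25.18 is covered: preferential rate 3.5% applies instead.
The additional-duty order on 4462.25.18 targets Drenador, not Velius; it does not apply.
Duty = €58,813.20 × 3.5% = €2,058.46.
Line 4 (0585.44.80, Astador, 3,229 kg, €663,107.44):
Base rate for 0585.44.80 is €2.89/kg.
Duty = 3,229 × €2.89 = €9,331.81.
Total = €158,320.48 + €1,679.90 + €2,058.46 + €9,331.81 = €171,390.65.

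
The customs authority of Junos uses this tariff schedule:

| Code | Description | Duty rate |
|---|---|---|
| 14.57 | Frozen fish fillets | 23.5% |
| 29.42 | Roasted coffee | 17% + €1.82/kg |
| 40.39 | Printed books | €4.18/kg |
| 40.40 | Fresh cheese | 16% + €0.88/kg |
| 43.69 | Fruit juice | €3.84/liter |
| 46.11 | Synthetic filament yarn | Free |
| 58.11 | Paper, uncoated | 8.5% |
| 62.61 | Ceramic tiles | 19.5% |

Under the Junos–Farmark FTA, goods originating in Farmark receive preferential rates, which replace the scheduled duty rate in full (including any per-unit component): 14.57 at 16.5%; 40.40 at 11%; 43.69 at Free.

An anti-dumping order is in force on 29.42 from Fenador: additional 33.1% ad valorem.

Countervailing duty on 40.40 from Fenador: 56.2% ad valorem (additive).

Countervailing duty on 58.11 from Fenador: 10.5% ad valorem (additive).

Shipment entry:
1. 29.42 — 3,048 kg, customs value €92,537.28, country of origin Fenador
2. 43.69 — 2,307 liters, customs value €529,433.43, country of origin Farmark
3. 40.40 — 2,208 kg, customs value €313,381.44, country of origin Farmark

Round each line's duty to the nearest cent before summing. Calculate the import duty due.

€86,380.50

Line 1 (29.42, Fenador, 3,048 kg, €92,537.28):
Base rate for 29.42 is 17% + €1.82/kg.
Additional duty on 29.42 from Fenador: +33.1%. Applied ad valorem rate: 17% + 33.1% = 50.1%.
Duty = €92,537.28 × 50.1% + 3,048 × €1.82 = €51,908.54.
Line 2 (43.69, Farmark, 2,307 liters, €529,433.43):
Base rate for 43.69 is €3.84/liter.
Origin Farmark qualifies under the Junos–Farmark agreement and 43.69 is covered: preferential rate Free applies instead.
Duty = €529,433.43 × 0% = €0.00.
Line 3 (40.40, Farmark, 2,208 kg, €313,381.44):
Base rate for 40.40 is 16% + €0.88/kg.
Origin Farmark qualifies under the Junos–Farmark agreement and 40.40 is covered: preferential rate 11% applies instead.
The additional-duty order on 40.40 targets Fenador, not Farmark; it does not apply.
Duty = €313,381.44 × 11% = €34,471.96.
Total = €51,908.54 + €0.00 + €34,471.96 = €86,380.50.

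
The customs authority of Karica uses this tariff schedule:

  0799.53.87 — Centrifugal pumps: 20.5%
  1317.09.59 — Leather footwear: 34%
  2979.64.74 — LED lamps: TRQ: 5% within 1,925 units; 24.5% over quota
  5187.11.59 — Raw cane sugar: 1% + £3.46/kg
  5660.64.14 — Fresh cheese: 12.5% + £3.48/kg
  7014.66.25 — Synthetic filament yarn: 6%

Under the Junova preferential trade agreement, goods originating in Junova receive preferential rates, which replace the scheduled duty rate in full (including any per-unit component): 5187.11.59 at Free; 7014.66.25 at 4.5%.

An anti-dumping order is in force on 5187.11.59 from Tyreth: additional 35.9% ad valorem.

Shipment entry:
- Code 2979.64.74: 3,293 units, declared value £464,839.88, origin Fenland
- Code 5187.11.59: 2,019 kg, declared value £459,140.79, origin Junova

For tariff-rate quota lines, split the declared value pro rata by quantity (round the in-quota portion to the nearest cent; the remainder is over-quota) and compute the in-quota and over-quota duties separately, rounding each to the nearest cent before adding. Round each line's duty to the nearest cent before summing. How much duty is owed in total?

Line 1 (2979.64.74, Fenland, 3,293 units, £464,839.88):
Code 2979.64.74 is under a tariff-rate quota (threshold 1,925 units). In-quota: 1,925 units at 5%; over-quota: 1,368 units at 24.5%.
Pro-rata value split: in-quota = £464,839.88 × 1,925/3,293 = £271,733.00; over-quota = £464,839.88 − £271,733.00 = £193,106.88.
In-quota duty = £271,733.00 × 5% = £13,586.65. Over-quota duty = £193,106.88 × 24.5% = £47,311.19.
Line duty = £13,586.65 + £47,311.19 = £60,897.84.
Line 2 (5187.11.59, Junova, 2,019 kg, £459,140.79):
Base rate for 5187.11.59 is 1% + £3.46/kg.
Origin Junova qualifies under the Karica–Junova agreement and 5187.11.59 is covered: preferential rate Free applies instead.
The additional-duty order on 5187.11.59 targets Tyreth, not Junova; it does not apply.
Duty = £459,140.79 × 0% = £0.00.
Total = £60,897.84 + £0.00 = £60,897.84.

£60,897.84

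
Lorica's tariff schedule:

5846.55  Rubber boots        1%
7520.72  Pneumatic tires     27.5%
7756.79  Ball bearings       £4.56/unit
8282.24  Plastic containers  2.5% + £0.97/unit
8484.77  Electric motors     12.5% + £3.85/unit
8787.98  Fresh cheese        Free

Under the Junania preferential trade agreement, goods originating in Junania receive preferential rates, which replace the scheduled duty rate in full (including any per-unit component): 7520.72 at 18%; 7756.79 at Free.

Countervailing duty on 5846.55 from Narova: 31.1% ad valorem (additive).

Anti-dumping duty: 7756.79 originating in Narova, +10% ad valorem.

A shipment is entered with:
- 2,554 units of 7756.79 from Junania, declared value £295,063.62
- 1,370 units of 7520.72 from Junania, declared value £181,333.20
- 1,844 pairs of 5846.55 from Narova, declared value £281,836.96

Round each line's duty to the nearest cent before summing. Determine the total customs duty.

£123,109.64

Line 1 (7756.79, Junania, 2,554 units, £295,063.62):
Base rate for 7756.79 is £4.56/unit.
Origin Junania qualifies under the Lorica–Junania agreement and 7756.79 is covered: preferential rate Free applies instead.
The additional-duty order on 7756.79 targets Narova, not Junania; it does not apply.
Duty = £295,063.62 × 0% = £0.00.
Line 2 (7520.72, Junania, 1,370 units, £181,333.20):
Base rate for 7520.72 is 27.5%.
Origin Junania qualifies under the Lorica–Junania agreement and 7520.72 is covered: preferential rate 18% applies instead.
Duty = £181,333.20 × 18% = £32,639.98.
Line 3 (5846.55, Narova, 1,844 pairs, £281,836.96):
Base rate for 5846.55 is 1%.
Additional duty on 5846.55 from Narova: +31.1%. Applied ad valorem rate: 1% + 31.1% = 32.1%.
Duty = £281,836.96 × 32.1% = £90,469.66.
Total = £0.00 + £32,639.98 + £90,469.66 = £123,109.64.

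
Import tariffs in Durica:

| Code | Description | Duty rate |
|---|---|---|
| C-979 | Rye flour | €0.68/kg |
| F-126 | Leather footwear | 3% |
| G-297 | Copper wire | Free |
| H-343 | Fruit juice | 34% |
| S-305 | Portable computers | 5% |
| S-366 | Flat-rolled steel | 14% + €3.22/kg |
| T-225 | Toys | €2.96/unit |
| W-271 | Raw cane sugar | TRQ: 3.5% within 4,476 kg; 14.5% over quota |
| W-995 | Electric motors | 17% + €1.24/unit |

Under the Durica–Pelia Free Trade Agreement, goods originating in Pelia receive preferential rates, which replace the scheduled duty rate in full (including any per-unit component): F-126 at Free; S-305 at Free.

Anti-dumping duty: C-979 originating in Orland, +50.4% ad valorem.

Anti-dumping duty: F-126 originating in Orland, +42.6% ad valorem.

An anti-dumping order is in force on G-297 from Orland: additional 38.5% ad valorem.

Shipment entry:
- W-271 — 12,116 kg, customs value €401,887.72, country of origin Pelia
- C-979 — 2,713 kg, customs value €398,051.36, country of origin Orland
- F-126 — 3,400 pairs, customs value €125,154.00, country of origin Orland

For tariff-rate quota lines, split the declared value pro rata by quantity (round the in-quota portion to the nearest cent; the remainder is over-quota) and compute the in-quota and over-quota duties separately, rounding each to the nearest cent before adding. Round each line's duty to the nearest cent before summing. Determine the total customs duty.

Line 1 (W-271, Pelia, 12,116 kg, €401,887.72):
Code W-271 is under a tariff-rate quota (threshold 4,476 kg). In-quota: 4,476 kg at 3.5%; over-quota: 7,640 kg at 14.5%.
Pro-rata value split: in-quota = €401,887.72 × 4,476/12,116 = €148,468.92; over-quota = €401,887.72 − €148,468.92 = €253,418.80.
In-quota duty = €148,468.92 × 3.5% = €5,196.41. Over-quota duty = €253,418.80 × 14.5% = €36,745.73.
Line duty = €5,196.41 + €36,745.73 = €41,942.14.
Line 2 (C-979, Orland, 2,713 kg, €398,051.36):
Base rate for C-979 is €0.68/kg.
Additional duty on C-979 from Orland: +50.4% ad valorem. Applied ad valorem rate = 50.4%.
Duty = €398,051.36 × 50.4% + 2,713 × €0.68 = €202,462.73.
Line 3 (F-126, Orland, 3,400 pairs, €125,154.00):
Base rate for F-126 is 3%.
F-126 has an FTA preferential rate, but origin Orland is not Pelia; base rate stands.
Additional duty on F-126 from Orland: +42.6%. Applied ad valorem rate: 3% + 42.6% = 45.6%.
Duty = €125,154.00 × 45.6% = €57,070.22.
Total = €41,942.14 + €202,462.73 + €57,070.22 = €301,475.09.

€301,475.09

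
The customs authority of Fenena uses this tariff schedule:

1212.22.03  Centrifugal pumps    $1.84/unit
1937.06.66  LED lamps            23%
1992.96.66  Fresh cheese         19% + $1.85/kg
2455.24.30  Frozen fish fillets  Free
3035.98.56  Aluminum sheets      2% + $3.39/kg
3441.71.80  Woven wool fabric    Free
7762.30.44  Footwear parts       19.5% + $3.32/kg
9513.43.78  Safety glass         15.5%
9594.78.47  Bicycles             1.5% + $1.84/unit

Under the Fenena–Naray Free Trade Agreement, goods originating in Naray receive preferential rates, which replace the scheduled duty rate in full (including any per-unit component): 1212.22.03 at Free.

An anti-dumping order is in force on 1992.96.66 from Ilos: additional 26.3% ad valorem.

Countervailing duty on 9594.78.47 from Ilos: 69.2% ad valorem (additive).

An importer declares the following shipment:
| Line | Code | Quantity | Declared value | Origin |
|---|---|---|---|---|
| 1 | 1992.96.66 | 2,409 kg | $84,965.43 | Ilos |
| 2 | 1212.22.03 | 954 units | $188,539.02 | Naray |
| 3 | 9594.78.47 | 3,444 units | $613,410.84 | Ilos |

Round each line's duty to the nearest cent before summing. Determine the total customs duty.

Line 1 (1992.96.66, Ilos, 2,409 kg, $84,965.43):
Base rate for 1992.96.66 is 19% + $1.85/kg.
Additional duty on 1992.96.66 from Ilos: +26.3%. Applied ad valorem rate: 19% + 26.3% = 45.3%.
Duty = $84,965.43 × 45.3% + 2,409 × $1.85 = $42,945.99.
Line 2 (1212.22.03, Naray, 954 units, $188,539.02):
Base rate for 1212.22.03 is $1.84/unit.
Origin Naray qualifies under the Fenena–Naray agreement and 1212.22.03 is covered: preferential rate Free applies instead.
Duty = $188,539.02 × 0% = $0.00.
Line 3 (9594.78.47, Ilos, 3,444 units, $613,410.84):
Base rate for 9594.78.47 is 1.5% + $1.84/unit.
Additional duty on 9594.78.47 from Ilos: +69.2%. Applied ad valorem rate: 1.5% + 69.2% = 70.7%.
Duty = $613,410.84 × 70.7% + 3,444 × $1.84 = $440,018.42.
Total = $42,945.99 + $0.00 + $440,018.42 = $482,964.41.

$482,964.41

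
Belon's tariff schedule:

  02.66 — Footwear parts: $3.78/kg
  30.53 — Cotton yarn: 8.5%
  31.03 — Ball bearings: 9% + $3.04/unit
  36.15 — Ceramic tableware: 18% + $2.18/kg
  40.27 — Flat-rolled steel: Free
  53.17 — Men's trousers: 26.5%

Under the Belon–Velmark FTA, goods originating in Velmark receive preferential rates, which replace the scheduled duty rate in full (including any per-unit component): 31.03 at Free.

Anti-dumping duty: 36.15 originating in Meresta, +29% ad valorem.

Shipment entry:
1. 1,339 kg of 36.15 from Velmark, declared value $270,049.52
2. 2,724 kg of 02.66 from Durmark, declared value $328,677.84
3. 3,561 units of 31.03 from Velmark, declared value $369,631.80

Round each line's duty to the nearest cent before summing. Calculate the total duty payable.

$61,824.65

Line 1 (36.15, Velmark, 1,339 kg, $270,049.52):
Base rate for 36.15 is 18% + $2.18/kg.
Origin Velmark is the FTA partner but 36.15 is not on the preference list; base rate stands.
The additional-duty order on 36.15 targets Meresta, not Velmark; it does not apply.
Duty = $270,049.52 × 18% + 1,339 × $2.18 = $51,527.93.
Line 2 (02.66, Durmark, 2,724 kg, $328,677.84):
Base rate for 02.66 is $3.78/kg.
Duty = 2,724 × $3.78 = $10,296.72.
Line 3 (31.03, Velmark, 3,561 units, $369,631.80):
Base rate for 31.03 is 9% + $3.04/unit.
Origin Velmark qualifies under the Belon–Velmark agreement and 31.03 is covered: preferential rate Free applies instead.
Duty = $369,631.80 × 0% = $0.00.
Total = $51,527.93 + $10,296.72 + $0.00 = $61,824.65.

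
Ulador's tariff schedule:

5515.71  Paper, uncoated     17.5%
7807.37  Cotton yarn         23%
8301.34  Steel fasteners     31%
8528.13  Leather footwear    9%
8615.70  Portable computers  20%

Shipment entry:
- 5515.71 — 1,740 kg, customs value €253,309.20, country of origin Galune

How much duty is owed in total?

Line 1 (5515.71, Galune, 1,740 kg, €253,309.20):
Base rate for 5515.71 is 17.5%.
Duty = €253,309.20 × 17.5% = €44,329.11.

€44,329.11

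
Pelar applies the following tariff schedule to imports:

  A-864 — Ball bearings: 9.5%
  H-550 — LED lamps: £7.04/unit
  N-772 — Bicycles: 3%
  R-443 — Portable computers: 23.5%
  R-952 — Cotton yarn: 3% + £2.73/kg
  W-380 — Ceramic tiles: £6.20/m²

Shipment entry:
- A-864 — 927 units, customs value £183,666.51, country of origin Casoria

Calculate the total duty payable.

£17,448.32

Line 1 (A-864, Casoria, 927 units, £183,666.51):
Base rate for A-864 is 9.5%.
Duty = £183,666.51 × 9.5% = £17,448.32.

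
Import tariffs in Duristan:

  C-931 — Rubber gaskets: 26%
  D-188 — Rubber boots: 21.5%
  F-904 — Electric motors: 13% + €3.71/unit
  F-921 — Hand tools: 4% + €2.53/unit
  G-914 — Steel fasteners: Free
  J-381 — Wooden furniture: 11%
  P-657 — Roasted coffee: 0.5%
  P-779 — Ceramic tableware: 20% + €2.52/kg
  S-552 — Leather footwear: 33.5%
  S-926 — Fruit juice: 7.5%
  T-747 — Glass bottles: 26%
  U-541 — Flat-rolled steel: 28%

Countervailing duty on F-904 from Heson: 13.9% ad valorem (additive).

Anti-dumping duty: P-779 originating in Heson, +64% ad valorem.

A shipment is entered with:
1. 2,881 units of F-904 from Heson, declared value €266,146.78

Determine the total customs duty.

€82,281.99

Line 1 (F-904, Heson, 2,881 units, €266,146.78):
Base rate for F-904 is 13% + €3.71/unit.
Additional duty on F-904 from Heson: +13.9%. Applied ad valorem rate: 13% + 13.9% = 26.9%.
Duty = €266,146.78 × 26.9% + 2,881 × €3.71 = €82,281.99.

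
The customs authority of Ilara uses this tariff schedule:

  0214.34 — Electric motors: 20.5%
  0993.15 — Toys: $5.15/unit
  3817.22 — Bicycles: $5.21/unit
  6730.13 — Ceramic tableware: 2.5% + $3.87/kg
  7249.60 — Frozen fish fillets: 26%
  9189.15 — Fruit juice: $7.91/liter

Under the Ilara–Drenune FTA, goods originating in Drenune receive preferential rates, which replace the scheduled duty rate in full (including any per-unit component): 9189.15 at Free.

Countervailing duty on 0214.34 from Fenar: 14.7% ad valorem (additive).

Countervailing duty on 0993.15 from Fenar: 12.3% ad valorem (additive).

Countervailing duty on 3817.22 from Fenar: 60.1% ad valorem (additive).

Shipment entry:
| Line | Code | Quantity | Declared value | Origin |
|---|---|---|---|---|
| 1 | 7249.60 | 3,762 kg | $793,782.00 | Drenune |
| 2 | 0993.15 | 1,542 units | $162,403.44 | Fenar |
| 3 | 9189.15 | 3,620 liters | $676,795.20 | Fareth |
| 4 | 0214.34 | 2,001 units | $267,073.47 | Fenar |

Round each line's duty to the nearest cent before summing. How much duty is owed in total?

$356,944.30

Line 1 (7249.60, Drenune, 3,762 kg, $793,782.00):
Base rate for 7249.60 is 26%.
Origin Drenune is the FTA partner but 7249.60 is not on the preference list; base rate stands.
Duty = $793,782.00 × 26% = $206,383.32.
Line 2 (0993.15, Fenar, 1,542 units, $162,403.44):
Base rate for 0993.15 is $5.15/unit.
Additional duty on 0993.15 from Fenar: +12.3% ad valorem. Applied ad valorem rate = 12.3%.
Duty = $162,403.44 × 12.3% + 1,542 × $5.15 = $27,916.92.
Line 3 (9189.15, Fareth, 3,620 liters, $676,795.20):
Base rate for 9189.15 is $7.91/liter.
9189.15 has an FTA preferential rate, but origin Fareth is not Drenune; base rate stands.
Duty = 3,620 × $7.91 = $28,634.20.
Line 4 (0214.34, Fenar, 2,001 units, $267,073.47):
Base rate for 0214.34 is 20.5%.
Additional duty on 0214.34 from Fenar: +14.7%. Applied ad valorem rate: 20.5% + 14.7% = 35.2%.
Duty = $267,073.47 × 35.2% = $94,009.86.
Total = $206,383.32 + $27,916.92 + $28,634.20 + $94,009.86 = $356,944.30.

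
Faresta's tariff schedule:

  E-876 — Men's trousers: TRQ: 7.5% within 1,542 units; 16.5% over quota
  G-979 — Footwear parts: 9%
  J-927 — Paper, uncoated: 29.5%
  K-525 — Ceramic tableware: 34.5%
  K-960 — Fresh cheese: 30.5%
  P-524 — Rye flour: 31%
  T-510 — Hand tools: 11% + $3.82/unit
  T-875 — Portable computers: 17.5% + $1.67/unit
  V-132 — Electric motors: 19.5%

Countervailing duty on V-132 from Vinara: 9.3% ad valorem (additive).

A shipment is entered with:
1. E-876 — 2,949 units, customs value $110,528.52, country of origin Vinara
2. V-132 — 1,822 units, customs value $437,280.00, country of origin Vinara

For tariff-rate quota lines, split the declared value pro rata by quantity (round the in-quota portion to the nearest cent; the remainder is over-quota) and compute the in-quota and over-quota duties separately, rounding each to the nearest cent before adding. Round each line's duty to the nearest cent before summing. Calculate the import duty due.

Line 1 (E-876, Vinara, 2,949 units, $110,528.52):
Code E-876 is under a tariff-rate quota (threshold 1,542 units). In-quota: 1,542 units at 7.5%; over-quota: 1,407 units at 16.5%.
Pro-rata value split: in-quota = $110,528.52 × 1,542/2,949 = $57,794.16; over-quota = $110,528.52 − $57,794.16 = $52,734.36.
In-quota duty = $57,794.16 × 7.5% = $4,334.56. Over-quota duty = $52,734.36 × 16.5% = $8,701.17.
Line duty = $4,334.56 + $8,701.17 = $13,035.73.
Line 2 (V-132, Vinara, 1,822 units, $437,280.00):
Base rate for V-132 is 19.5%.
Additional duty on V-132 from Vinara: +9.3%. Applied ad valorem rate: 19.5% + 9.3% = 28.8%.
Duty = $437,280.00 × 28.8% = $125,936.64.
Total = $13,035.73 + $125,936.64 = $138,972.37.

$138,972.37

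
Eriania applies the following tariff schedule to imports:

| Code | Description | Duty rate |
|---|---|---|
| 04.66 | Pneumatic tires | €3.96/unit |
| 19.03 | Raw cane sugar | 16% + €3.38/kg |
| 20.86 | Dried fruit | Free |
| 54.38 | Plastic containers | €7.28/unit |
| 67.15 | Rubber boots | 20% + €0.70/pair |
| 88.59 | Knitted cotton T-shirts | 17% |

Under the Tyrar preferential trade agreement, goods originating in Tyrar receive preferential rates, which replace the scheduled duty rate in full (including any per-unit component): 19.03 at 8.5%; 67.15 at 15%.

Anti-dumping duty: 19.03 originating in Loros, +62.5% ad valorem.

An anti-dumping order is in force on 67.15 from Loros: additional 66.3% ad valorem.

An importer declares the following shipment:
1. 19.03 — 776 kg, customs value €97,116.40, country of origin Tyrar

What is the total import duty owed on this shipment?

Line 1 (19.03, Tyrar, 776 kg, €97,116.40):
Base rate for 19.03 is 16% + €3.38/kg.
Origin Tyrar qualifies under the Eriania–Tyrar agreement and 19.03 is covered: preferential rate 8.5% applies instead.
The additional-duty order on 19.03 targets Loros, not Tyrar; it does not apply.
Duty = €97,116.40 × 8.5% = €8,254.89.

€8,254.89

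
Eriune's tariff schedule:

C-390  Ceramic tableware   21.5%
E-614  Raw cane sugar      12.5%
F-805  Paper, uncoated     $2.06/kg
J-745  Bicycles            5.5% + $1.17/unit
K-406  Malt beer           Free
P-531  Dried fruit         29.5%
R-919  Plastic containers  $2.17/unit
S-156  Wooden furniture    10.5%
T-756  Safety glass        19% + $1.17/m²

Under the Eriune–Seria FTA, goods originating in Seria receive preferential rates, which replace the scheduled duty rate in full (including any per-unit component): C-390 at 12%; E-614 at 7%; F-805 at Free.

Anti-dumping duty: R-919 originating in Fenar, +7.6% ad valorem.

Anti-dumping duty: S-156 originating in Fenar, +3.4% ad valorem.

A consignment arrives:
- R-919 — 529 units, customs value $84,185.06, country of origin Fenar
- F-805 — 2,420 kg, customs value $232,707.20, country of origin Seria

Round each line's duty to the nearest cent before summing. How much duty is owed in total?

$7,545.99

Line 1 (R-919, Fenar, 529 units, $84,185.06):
Base rate for R-919 is $2.17/unit.
Additional duty on R-919 from Fenar: +7.6% ad valorem. Applied ad valorem rate = 7.6%.
Duty = $84,185.06 × 7.6% + 529 × $2.17 = $7,545.99.
Line 2 (F-805, Seria, 2,420 kg, $232,707.20):
Base rate for F-805 is $2.06/kg.
Origin Seria qualifies under the Eriune–Seria agreement and F-805 is covered: preferential rate Free applies instead.
Duty = $232,707.20 × 0% = $0.00.
Total = $7,545.99 + $0.00 = $7,545.99.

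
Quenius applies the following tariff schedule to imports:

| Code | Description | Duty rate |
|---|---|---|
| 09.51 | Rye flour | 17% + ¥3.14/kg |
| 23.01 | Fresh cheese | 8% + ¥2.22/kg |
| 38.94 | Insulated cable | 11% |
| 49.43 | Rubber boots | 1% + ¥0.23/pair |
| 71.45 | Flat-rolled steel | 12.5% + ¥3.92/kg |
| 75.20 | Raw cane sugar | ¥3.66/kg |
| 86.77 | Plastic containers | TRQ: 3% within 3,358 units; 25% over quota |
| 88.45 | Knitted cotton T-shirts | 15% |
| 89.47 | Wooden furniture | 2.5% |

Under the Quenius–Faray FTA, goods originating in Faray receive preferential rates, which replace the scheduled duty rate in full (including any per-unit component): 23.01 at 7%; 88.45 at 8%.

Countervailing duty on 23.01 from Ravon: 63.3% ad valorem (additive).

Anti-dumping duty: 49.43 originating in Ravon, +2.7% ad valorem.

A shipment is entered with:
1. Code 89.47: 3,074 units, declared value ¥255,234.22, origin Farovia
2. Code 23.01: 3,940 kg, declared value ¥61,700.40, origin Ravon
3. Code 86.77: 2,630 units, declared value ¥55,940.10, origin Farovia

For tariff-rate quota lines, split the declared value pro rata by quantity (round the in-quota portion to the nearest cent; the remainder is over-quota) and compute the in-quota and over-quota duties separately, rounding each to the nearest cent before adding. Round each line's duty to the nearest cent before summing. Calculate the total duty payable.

Line 1 (89.47, Farovia, 3,074 units, ¥255,234.22):
Base rate for 89.47 is 2.5%.
Duty = ¥255,234.22 × 2.5% = ¥6,380.86.
Line 2 (23.01, Ravon, 3,940 kg, ¥61,700.40):
Base rate for 23.01 is 8% + ¥2.22/kg.
23.01 has an FTA preferential rate, but origin Ravon is not Faray; base rate stands.
Additional duty on 23.01 from Ravon: +63.3%. Applied ad valorem rate: 8% + 63.3% = 71.3%.
Duty = ¥61,700.40 × 71.3% + 3,940 × ¥2.22 = ¥52,739.19.
Line 3 (86.77, Farovia, 2,630 units, ¥55,940.10):
Code 86.77 is under a tariff-rate quota (threshold 3,358 units). Quantity 2,630 units is within the quota, so the in-quota rate 3% applies to the full value.
Duty = ¥55,940.10 × 3% = ¥1,678.20.
Total = ¥6,380.86 + ¥52,739.19 + ¥1,678.20 = ¥60,798.25.

¥60,798.25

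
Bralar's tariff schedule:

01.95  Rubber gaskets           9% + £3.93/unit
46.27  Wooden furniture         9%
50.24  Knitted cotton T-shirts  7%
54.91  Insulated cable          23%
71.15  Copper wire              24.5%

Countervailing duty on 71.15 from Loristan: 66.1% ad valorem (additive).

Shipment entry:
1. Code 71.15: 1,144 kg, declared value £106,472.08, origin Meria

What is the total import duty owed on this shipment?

Line 1 (71.15, Meria, 1,144 kg, £106,472.08):
Base rate for 71.15 is 24.5%.
The additional-duty order on 71.15 targets Loristan, not Meria; it does not apply.
Duty = £106,472.08 × 24.5% = £26,085.66.

£26,085.66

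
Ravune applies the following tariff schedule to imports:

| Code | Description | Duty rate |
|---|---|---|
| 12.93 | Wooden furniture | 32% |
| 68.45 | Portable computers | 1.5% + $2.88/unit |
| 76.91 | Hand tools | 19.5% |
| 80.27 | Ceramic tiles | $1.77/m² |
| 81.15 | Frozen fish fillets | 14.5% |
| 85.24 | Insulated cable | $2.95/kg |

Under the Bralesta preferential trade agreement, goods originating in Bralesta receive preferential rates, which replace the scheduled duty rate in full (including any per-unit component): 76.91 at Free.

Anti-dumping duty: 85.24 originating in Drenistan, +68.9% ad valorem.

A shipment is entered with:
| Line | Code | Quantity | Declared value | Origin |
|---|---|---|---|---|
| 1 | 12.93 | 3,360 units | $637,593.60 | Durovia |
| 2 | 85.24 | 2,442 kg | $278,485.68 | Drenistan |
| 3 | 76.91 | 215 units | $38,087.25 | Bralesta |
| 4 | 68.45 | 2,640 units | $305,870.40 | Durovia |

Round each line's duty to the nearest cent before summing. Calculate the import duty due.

Line 1 (12.93, Durovia, 3,360 units, $637,593.60):
Base rate for 12.93 is 32%.
Duty = $637,593.60 × 32% = $204,029.95.
Line 2 (85.24, Drenistan, 2,442 kg, $278,485.68):
Base rate for 85.24 is $2.95/kg.
Additional duty on 85.24 from Drenistan: +68.9% ad valorem. Applied ad valorem rate = 68.9%.
Duty = $278,485.68 × 68.9% + 2,442 × $2.95 = $199,080.53.
Line 3 (76.91, Bralesta, 215 units, $38,087.25):
Base rate for 76.91 is 19.5%.
Origin Bralesta qualifies under the Ravune–Bralesta agreement and 76.91 is covered: preferential rate Free applies instead.
Duty = $38,087.25 × 0% = $0.00.
Line 4 (68.45, Durovia, 2,640 units, $305,870.40):
Base rate for 68.45 is 1.5% + $2.88/unit.
Duty = $305,870.40 × 1.5% + 2,640 × $2.88 = $12,191.26.
Total = $204,029.95 + $199,080.53 + $0.00 + $12,191.26 = $415,301.74.

$415,301.74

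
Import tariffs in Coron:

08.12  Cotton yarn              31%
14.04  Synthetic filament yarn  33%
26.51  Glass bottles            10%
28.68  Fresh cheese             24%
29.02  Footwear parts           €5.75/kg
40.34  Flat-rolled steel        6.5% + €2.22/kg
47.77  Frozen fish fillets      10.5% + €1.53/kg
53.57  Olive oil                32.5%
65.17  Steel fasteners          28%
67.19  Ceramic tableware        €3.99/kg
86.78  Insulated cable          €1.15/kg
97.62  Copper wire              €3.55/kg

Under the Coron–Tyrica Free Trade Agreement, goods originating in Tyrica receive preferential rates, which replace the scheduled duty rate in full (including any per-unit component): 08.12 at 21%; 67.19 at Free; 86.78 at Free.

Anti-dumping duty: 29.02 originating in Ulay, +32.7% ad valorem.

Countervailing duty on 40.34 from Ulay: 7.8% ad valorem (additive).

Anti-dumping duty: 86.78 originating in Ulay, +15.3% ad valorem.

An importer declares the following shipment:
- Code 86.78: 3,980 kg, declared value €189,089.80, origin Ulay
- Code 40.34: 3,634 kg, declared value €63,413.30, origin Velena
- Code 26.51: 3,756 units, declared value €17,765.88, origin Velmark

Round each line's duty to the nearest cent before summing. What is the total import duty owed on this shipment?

Line 1 (86.78, Ulay, 3,980 kg, €189,089.80):
Base rate for 86.78 is €1.15/kg.
86.78 has an FTA preferential rate, but origin Ulay is not Tyrica; base rate stands.
Additional duty on 86.78 from Ulay: +15.3% ad valorem. Applied ad valorem rate = 15.3%.
Duty = €189,089.80 × 15.3% + 3,980 × €1.15 = €33,507.74.
Line 2 (40.34, Velena, 3,634 kg, €63,413.30):
Base rate for 40.34 is 6.5% + €2.22/kg.
The additional-duty order on 40.34 targets Ulay, not Velena; it does not apply.
Duty = €63,413.30 × 6.5% + 3,634 × €2.22 = €12,189.34.
Line 3 (26.51, Velmark, 3,756 units, €17,765.88):
Base rate for 26.51 is 10%.
Duty = €17,765.88 × 10% = €1,776.59.
Total = €33,507.74 + €12,189.34 + €1,776.59 = €47,473.67.

€47,473.67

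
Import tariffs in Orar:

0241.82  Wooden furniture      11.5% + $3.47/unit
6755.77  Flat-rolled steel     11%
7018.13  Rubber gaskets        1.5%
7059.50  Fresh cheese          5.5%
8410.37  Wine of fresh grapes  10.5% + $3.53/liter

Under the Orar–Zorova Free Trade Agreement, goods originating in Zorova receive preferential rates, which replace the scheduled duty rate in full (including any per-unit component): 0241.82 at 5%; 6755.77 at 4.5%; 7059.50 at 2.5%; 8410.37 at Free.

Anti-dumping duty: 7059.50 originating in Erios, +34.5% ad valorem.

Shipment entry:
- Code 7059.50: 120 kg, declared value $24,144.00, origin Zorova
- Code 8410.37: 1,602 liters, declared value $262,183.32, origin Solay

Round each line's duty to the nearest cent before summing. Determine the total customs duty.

Line 1 (7059.50, Zorova, 120 kg, $24,144.00):
Base rate for 7059.50 is 5.5%.
Origin Zorova qualifies under the Orar–Zorova agreement and 7059.50 is covered: preferential rate 2.5% applies instead.
The additional-duty order on 7059.50 targets Erios, not Zorova; it does not apply.
Duty = $24,144.00 × 2.5% = $603.60.
Line 2 (8410.37, Solay, 1,602 liters, $262,183.32):
Base rate for 8410.37 is 10.5% + $3.53/liter.
8410.37 has an FTA preferential rate, but origin Solay is not Zorova; base rate stands.
Duty = $262,183.32 × 10.5% + 1,602 × $3.53 = $33,184.31.
Total = $603.60 + $33,184.31 = $33,787.91.

$33,787.91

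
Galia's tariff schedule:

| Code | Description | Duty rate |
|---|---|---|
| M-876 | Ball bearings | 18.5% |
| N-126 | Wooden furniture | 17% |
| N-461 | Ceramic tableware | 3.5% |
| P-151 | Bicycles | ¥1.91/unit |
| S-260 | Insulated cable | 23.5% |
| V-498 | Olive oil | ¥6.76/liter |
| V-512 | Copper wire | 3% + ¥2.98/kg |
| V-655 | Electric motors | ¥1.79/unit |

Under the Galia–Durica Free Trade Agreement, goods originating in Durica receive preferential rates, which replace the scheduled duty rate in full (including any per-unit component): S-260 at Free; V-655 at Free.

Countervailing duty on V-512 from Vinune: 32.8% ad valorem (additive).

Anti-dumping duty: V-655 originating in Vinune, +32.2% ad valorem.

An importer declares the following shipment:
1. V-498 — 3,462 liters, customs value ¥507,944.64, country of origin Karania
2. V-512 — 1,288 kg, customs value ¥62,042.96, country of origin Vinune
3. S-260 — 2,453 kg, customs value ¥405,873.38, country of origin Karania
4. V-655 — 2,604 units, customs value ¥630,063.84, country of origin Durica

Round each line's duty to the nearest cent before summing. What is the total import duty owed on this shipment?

¥144,832.98

Line 1 (V-498, Karania, 3,462 liters, ¥507,944.64):
Base rate for V-498 is ¥6.76/liter.
Duty = 3,462 × ¥6.76 = ¥23,403.12.
Line 2 (V-512, Vinune, 1,288 kg, ¥62,042.96):
Base rate for V-512 is 3% + ¥2.98/kg.
Additional duty on V-512 from Vinune: +32.8%. Applied ad valorem rate: 3% + 32.8% = 35.8%.
Duty = ¥62,042.96 × 35.8% + 1,288 × ¥2.98 = ¥26,049.62.
Line 3 (S-260, Karania, 2,453 kg, ¥405,873.38):
Base rate for S-260 is 23.5%.
S-260 has an FTA preferential rate, but origin Karania is not Durica; base rate stands.
Duty = ¥405,873.38 × 23.5% = ¥95,380.24.
Line 4 (V-655, Durica, 2,604 units, ¥630,063.84):
Base rate for V-655 is ¥1.79/unit.
Origin Durica qualifies under the Galia–Durica agreement and V-655 is covered: preferential rate Free applies instead.
The additional-duty order on V-655 targets Vinune, not Durica; it does not apply.
Duty = ¥630,063.84 × 0% = ¥0.00.
Total = ¥23,403.12 + ¥26,049.62 + ¥95,380.24 + ¥0.00 = ¥144,832.98.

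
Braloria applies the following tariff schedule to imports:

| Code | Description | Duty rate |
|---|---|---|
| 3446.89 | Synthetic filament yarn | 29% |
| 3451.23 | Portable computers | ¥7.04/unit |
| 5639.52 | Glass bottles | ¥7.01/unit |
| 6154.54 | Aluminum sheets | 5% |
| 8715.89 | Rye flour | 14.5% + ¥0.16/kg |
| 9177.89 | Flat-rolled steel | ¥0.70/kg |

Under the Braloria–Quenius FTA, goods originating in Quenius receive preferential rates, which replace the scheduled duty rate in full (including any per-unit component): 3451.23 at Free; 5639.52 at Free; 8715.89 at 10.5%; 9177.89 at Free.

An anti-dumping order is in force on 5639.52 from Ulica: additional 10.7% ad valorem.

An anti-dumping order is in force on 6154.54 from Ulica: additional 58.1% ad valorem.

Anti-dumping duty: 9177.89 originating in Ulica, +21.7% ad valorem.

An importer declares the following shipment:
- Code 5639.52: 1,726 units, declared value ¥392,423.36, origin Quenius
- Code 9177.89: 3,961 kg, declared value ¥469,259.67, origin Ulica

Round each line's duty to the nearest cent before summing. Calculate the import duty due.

Line 1 (5639.52, Quenius, 1,726 units, ¥392,423.36):
Base rate for 5639.52 is ¥7.01/unit.
Origin Quenius qualifies under the Braloria–Quenius agreement and 5639.52 is covered: preferential rate Free applies instead.
The additional-duty order on 5639.52 targets Ulica, not Quenius; it does not apply.
Duty = ¥392,423.36 × 0% = ¥0.00.
Line 2 (9177.89, Ulica, 3,961 kg, ¥469,259.67):
Base rate for 9177.89 is ¥0.70/kg.
9177.89 has an FTA preferential rate, but origin Ulica is not Quenius; base rate stands.
Additional duty on 9177.89 from Ulica: +21.7% ad valorem. Applied ad valorem rate = 21.7%.
Duty = ¥469,259.67 × 21.7% + 3,961 × ¥0.70 = ¥104,602.05.
Total = ¥0.00 + ¥104,602.05 = ¥104,602.05.

¥104,602.05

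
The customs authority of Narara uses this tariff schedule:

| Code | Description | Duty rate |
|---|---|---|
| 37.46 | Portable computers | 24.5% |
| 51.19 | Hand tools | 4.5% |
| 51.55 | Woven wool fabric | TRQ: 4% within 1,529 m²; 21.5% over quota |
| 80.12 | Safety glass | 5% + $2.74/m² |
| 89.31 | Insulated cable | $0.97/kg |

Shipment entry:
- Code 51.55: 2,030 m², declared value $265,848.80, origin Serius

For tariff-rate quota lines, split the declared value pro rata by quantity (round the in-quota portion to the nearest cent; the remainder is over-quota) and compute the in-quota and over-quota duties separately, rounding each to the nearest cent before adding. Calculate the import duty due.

$22,115.87

Line 1 (51.55, Serius, 2,030 m², $265,848.80):
Code 51.55 is under a tariff-rate quota (threshold 1,529 m²). In-quota: 1,529 m² at 4%; over-quota: 501 m² at 21.5%.
Pro-rata value split: in-quota = $265,848.80 × 1,529/2,030 = $200,237.84; over-quota = $265,848.80 − $200,237.84 = $65,610.96.
In-quota duty = $200,237.84 × 4% = $8,009.51. Over-quota duty = $65,610.96 × 21.5% = $14,106.36.
Line duty = $8,009.51 + $14,106.36 = $22,115.87.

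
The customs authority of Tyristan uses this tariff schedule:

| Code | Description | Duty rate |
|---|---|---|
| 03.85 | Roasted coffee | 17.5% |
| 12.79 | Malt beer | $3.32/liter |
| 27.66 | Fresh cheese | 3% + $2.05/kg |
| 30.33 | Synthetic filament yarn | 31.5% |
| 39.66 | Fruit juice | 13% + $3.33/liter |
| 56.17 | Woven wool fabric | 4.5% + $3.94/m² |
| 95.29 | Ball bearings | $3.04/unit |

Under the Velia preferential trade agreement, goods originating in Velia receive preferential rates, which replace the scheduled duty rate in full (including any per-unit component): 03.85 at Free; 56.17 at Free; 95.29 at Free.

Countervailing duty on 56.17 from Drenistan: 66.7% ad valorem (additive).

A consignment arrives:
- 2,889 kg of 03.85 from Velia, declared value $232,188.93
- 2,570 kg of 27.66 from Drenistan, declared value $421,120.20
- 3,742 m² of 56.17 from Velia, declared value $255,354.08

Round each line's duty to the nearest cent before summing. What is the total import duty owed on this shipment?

Line 1 (03.85, Velia, 2,889 kg, $232,188.93):
Base rate for 03.85 is 17.5%.
Origin Velia qualifies under the Tyristan–Velia agreement and 03.85 is covered: preferential rate Free applies instead.
Duty = $232,188.93 × 0% = $0.00.
Line 2 (27.66, Drenistan, 2,570 kg, $421,120.20):
Base rate for 27.66 is 3% + $2.05/kg.
Duty = $421,120.20 × 3% + 2,570 × $2.05 = $17,902.11.
Line 3 (56.17, Velia, 3,742 m², $255,354.08):
Base rate for 56.17 is 4.5% + $3.94/m².
Origin Velia qualifies under the Tyristan–Velia agreement and 56.17 is covered: preferential rate Free applies instead.
The additional-duty order on 56.17 targets Drenistan, not Velia; it does not apply.
Duty = $255,354.08 × 0% = $0.00.
Total = $0.00 + $17,902.11 + $0.00 = $17,902.11.

$17,902.11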